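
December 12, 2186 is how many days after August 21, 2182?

Aug 21, 2182 → Aug 21, 2183: 365 days.
Aug 21, 2183 → Aug 21, 2184: 366 days (Feb 29, 2184 is in that span).
Aug 21, 2184 → Aug 21, 2185: 365 days.
Aug 21, 2185 → Aug 21, 2186: 365 days.
Aug 21, 2186 → Sep 21, 2186: 31 days (August has 31).
Sep 21, 2186 → Oct 21, 2186: 30 days (September has 30).
Oct 21, 2186 → Nov 21, 2186: 31 days (October has 31).
Nov 21, 2186 → Dec 12, 2186: 21 days.
Total: 1574 days.

1574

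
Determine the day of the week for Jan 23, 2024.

Tuesday

Doomsday rule: the anchor day for the 2000s is Tuesday. For year 24: 24÷12 = 2 r 0, and 0÷4 = 0, so 2+0+0 = 2.
Tuesday + 2 ≡ Thursday — that's 2024's doomsday.
In January the doomsday date is Jan 4 (2024 is a leap year (divisible by 4)).
Jan 23 is 19 days after Jan 4; 19 mod 7 = 5, so Thursday + 5 = Tuesday.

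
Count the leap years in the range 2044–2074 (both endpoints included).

8

Multiples of 4 in [2044,2074]: 8.
Of those, multiples of 100: 0 (not leap unless ÷400).
Multiples of 400: 0.
Leap years = 8 − 0 + 0 = 8.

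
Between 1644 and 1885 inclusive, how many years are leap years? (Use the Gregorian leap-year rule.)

59

Multiples of 4 in [1644,1885]: 61.
Of those, multiples of 100: 2 (not leap unless ÷400).
Multiples of 400: 0.
Leap years = 61 − 2 + 0 = 59.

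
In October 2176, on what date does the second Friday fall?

October 1, 2176 is a Tuesday.
The first Friday is therefore October 4 (3 days later).
The second Friday is 4 + 1×7 = October 11.

October 11, 2176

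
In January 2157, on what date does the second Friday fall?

January 14, 2157

January 1, 2157 is a Saturday.
The first Friday is therefore January 7 (6 days later).
The second Friday is 7 + 1×7 = January 14.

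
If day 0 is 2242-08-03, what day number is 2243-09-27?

420

Aug 3, 2242 → Aug 3, 2243: 365 days.
Aug 3, 2243 → Sep 3, 2243: 31 days (August has 31).
Sep 3, 2243 → Sep 27, 2243: 24 days.
Total: 420 days.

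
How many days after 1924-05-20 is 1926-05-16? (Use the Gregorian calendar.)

May 20, 1924 → May 20, 1925: 365 days.
May 20, 1925 → Jun 20, 1925: 31 days (May has 31).
Jun 20, 1925 → Jul 20, 1925: 30 days (June has 30).
Jul 20, 1925 → Aug 20, 1925: 31 days (July has 31).
Aug 20, 1925 → Sep 20, 1925: 31 days (August has 31).
Sep 20, 1925 → Oct 20, 1925: 30 days (September has 30).
Oct 20, 1925 → Nov 20, 1925: 31 days (October has 31).
Nov 20, 1925 → Dec 20, 1925: 30 days (November has 30).
Dec 20, 1925 → Jan 20, 1926: 31 days (December has 31).
Jan 20, 1926 → Feb 20, 1926: 31 days (January has 31).
Feb 20, 1926 → Mar 20, 1926: 28 days (February has 28).
Mar 20, 1926 → Apr 20, 1926: 31 days (March has 31).
Apr 20, 1926 → May 16, 1926: 26 days.
Total: 726 days.

726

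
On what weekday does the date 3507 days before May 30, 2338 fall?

First find the weekday of May 30, 2338. Doomsday rule: the anchor day for the 2300s is Wednesday. For year 38: 38÷12 = 3 r 2, and 2÷4 = 0, so 3+2+0 = 5.
Wednesday + 5 ≡ Monday — that's 2338's doomsday.
In May the doomsday date is May 9.
May 30 is 21 days after May 9; 21 mod 7 = 0, so Monday + 0 = Monday.
3507 mod 7 = 0, so 3507 days before a Monday is Monday − 0 = Monday.

Monday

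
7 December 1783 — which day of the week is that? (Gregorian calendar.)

Doomsday rule: the anchor day for the 1700s is Sunday. For year 83: 83÷12 = 6 r 11, and 11÷4 = 2, so 6+11+2 = 19.
Sunday + 19 ≡ Friday — that's 1783's doomsday.
In December the doomsday date is Dec 12.
Dec 7 is 5 days before Dec 12; 5 mod 7 = 5, so Friday − 5 = Sunday.

Sunday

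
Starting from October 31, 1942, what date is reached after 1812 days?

October 17, 1947

+365 (one year) → Oct 31, 1943 (1447 left).
+366 (one year; includes Feb 29, 1944) → Oct 31, 1944 (1081 left).
+365 (one year) → Oct 31, 1945 (716 left).
+365 (one year) → Oct 31, 1946 (351 left).
Oct has 31 days: +1 → Nov 1, 1946 (350 left).
Nov has 30 days: +30 → Dec 1, 1946 (320 left).
Dec has 31 days: +31 → Jan 1, 1947 (289 left).
Jan has 31 days: +31 → Feb 1, 1947 (258 left).
Feb has 28 days: +28 → Mar 1, 1947 (230 left).
Mar has 31 days: +31 → Apr 1, 1947 (199 left).
Apr has 30 days: +30 → May 1, 1947 (169 left).
May has 31 days: +31 → Jun 1, 1947 (138 left).
Jun has 30 days: +30 → Jul 1, 1947 (108 left).
Jul has 31 days: +31 → Aug 1, 1947 (77 left).
Aug has 31 days: +31 → Sep 1, 1947 (46 left).
Sep has 30 days: +30 → Oct 1, 1947 (16 left).
+16 → Oct 17, 1947.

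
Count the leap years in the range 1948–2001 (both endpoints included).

Multiples of 4 in [1948,2001]: 14.
Of those, multiples of 100: 1 (not leap unless ÷400).
Multiples of 400: 1.
Leap years = 14 − 1 + 1 = 14.

14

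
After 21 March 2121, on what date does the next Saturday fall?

Mar 21, 2121 is a Friday.
From Friday to the next Saturday is 1 day.
Mar 21, 2121 + 1 = Mar 22, 2121.

March 22, 2121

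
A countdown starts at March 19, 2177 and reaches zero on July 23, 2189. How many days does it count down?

Mar 19, 2177 → Mar 19, 2178: 365 days.
Mar 19, 2178 → Mar 19, 2179: 365 days.
Mar 19, 2179 → Mar 19, 2180: 366 days (Feb 29, 2180 is in that span).
Mar 19, 2180 → Mar 19, 2181: 365 days.
Mar 19, 2181 → Mar 19, 2182: 365 days.
Mar 19, 2182 → Mar 19, 2183: 365 days.
Mar 19, 2183 → Mar 19, 2184: 366 days (Feb 29, 2184 is in that span).
Mar 19, 2184 → Mar 19, 2185: 365 days.
Mar 19, 2185 → Mar 19, 2186: 365 days.
Mar 19, 2186 → Mar 19, 2187: 365 days.
Mar 19, 2187 → Mar 19, 2188: 366 days (Feb 29, 2188 is in that span).
Mar 19, 2188 → Mar 19, 2189: 365 days.
Mar 19, 2189 → Apr 19, 2189: 31 days (March has 31).
Apr 19, 2189 → May 19, 2189: 30 days (April has 30).
May 19, 2189 → Jun 19, 2189: 31 days (May has 31).
Jun 19, 2189 → Jul 19, 2189: 30 days (June has 30).
Jul 19, 2189 → Jul 23, 2189: 4 days.
Total: 4509 days.

4509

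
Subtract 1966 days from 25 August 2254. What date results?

April 7, 2249

−365 (one year) → Aug 25, 2253 (1601 left).
−365 (one year) → Aug 25, 2252 (1236 left).
−366 (one year; includes Feb 29, 2252) → Aug 25, 2251 (870 left).
−365 (one year) → Aug 25, 2250 (505 left).
−365 (one year) → Aug 25, 2249 (140 left).
−25 → Jul 31, 2249 (end of Jul, 31 days; 115 left).
−31 → Jun 30, 2249 (end of Jun, 30 days; 84 left).
−30 → May 31, 2249 (end of May, 31 days; 54 left).
−31 → Apr 30, 2249 (end of Apr, 30 days; 23 left).
−23 → Apr 7, 2249.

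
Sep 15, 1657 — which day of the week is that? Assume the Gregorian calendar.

Saturday

Doomsday rule: the anchor day for the 1600s is Tuesday. For year 57: 57÷12 = 4 r 9, and 9÷4 = 2, so 4+9+2 = 15.
Tuesday + 15 ≡ Wednesday — that's 1657's doomsday.
In September the doomsday date is Sep 5.
Sep 15 is 10 days after Sep 5; 10 mod 7 = 3, so Wednesday + 3 = Saturday.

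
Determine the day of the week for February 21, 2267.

Doomsday rule: the anchor day for the 2200s is Friday. For year 67: 67÷12 = 5 r 7, and 7÷4 = 1, so 5+7+1 = 13.
Friday + 13 ≡ Thursday — that's 2267's doomsday.
In February the doomsday date is Feb 28 (2267 is not a leap year).
Feb 21 is 7 days before Feb 28; 7 mod 7 = 0, so Thursday − 0 = Thursday.

Thursday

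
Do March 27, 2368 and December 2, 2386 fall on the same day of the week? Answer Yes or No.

No

From Mar 27, 2368 to Dec 2, 2386 is 6824 days.
6824 mod 7 = 6, so they are different weekdays.
(Mar 27, 2368 is a Wednesday; Dec 2, 2386 is a Tuesday.)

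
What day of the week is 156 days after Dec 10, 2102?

Tuesday

First find the weekday of Dec 10, 2102. Doomsday rule: the anchor day for the 2100s is Sunday. For year 02: 2÷12 = 0 r 2, and 2÷4 = 0, so 0+2+0 = 2.
Sunday + 2 ≡ Tuesday — that's 2102's doomsday.
In December the doomsday date is Dec 12.
Dec 10 is 2 days before Dec 12; 2 mod 7 = 2, so Tuesday − 2 = Sunday.
156 mod 7 = 2, so 156 days after a Sunday is Sunday + 2 = Tuesday.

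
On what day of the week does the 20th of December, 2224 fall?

Doomsday rule: the anchor day for the 2200s is Friday. For year 24: 24÷12 = 2 r 0, and 0÷4 = 0, so 2+0+0 = 2.
Friday + 2 ≡ Sunday — that's 2224's doomsday.
In December the doomsday date is Dec 12.
Dec 20 is 8 days after Dec 12; 8 mod 7 = 1, so Sunday + 1 = Monday.

Monday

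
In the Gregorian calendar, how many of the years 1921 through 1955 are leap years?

8

Multiples of 4 in [1921,1955]: 8.
Of those, multiples of 100: 0 (not leap unless ÷400).
Multiples of 400: 0.
Leap years = 8 − 0 + 0 = 8.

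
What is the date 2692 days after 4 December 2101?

April 18, 2109

+365 (one year) → Dec 4, 2102 (2327 left).
+365 (one year) → Dec 4, 2103 (1962 left).
+366 (one year; includes Feb 29, 2104) → Dec 4, 2104 (1596 left).
+365 (one year) → Dec 4, 2105 (1231 left).
+365 (one year) → Dec 4, 2106 (866 left).
+365 (one year) → Dec 4, 2107 (501 left).
+366 (one year; includes Feb 29, 2108) → Dec 4, 2108 (135 left).
Dec has 31 days: +28 → Jan 1, 2109 (107 left).
Jan has 31 days: +31 → Feb 1, 2109 (76 left).
Feb has 28 days: +28 → Mar 1, 2109 (48 left).
Mar has 31 days: +31 → Apr 1, 2109 (17 left).
+17 → Apr 18, 2109.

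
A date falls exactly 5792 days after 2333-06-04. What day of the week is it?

First find the weekday of Jun 4, 2333. Doomsday rule: the anchor day for the 2300s is Wednesday. For year 33: 33÷12 = 2 r 9, and 9÷4 = 2, so 2+9+2 = 13.
Wednesday + 13 ≡ Tuesday — that's 2333's doomsday.
In June the doomsday date is Jun 6.
Jun 4 is 2 days before Jun 6; 2 mod 7 = 2, so Tuesday − 2 = Sunday.
5792 mod 7 = 3, so 5792 days after a Sunday is Sunday + 3 = Wednesday.

Wednesday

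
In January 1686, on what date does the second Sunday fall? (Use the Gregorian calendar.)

January 13, 1686

January 1, 1686 is a Tuesday.
The first Sunday is therefore January 6 (5 days later).
The second Sunday is 6 + 1×7 = January 13.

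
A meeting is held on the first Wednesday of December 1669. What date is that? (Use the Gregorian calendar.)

December 4, 1669

December 1, 1669 is a Sunday.
The first Wednesday is therefore December 4 (3 days later).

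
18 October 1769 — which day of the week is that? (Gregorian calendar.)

Wednesday

Doomsday rule: the anchor day for the 1700s is Sunday. For year 69: 69÷12 = 5 r 9, and 9÷4 = 2, so 5+9+2 = 16.
Sunday + 16 ≡ Tuesday — that's 1769's doomsday.
In October the doomsday date is Oct 10.
Oct 18 is 8 days after Oct 10; 8 mod 7 = 1, so Tuesday + 1 = Wednesday.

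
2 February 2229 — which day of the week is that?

Monday

Doomsday rule: the anchor day for the 2200s is Friday. For year 29: 29÷12 = 2 r 5, and 5÷4 = 1, so 2+5+1 = 8.
Friday + 8 ≡ Saturday — that's 2229's doomsday.
In February the doomsday date is Feb 28 (2229 is not a leap year).
Feb 2 is 26 days before Feb 28; 26 mod 7 = 5, so Saturday − 5 = Monday.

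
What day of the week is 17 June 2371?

Thursday

Doomsday rule: the anchor day for the 2300s is Wednesday. For year 71: 71÷12 = 5 r 11, and 11÷4 = 2, so 5+11+2 = 18.
Wednesday + 18 ≡ Sunday — that's 2371's doomsday.
In June the doomsday date is Jun 6.
Jun 17 is 11 days after Jun 6; 11 mod 7 = 4, so Sunday + 4 = Thursday.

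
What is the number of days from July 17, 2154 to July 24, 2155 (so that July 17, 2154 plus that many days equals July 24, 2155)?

Jul 17, 2154 → Aug 17, 2154: 31 days (July has 31).
Aug 17, 2154 → Sep 17, 2154: 31 days (August has 31).
Sep 17, 2154 → Oct 17, 2154: 30 days (September has 30).
Oct 17, 2154 → Nov 17, 2154: 31 days (October has 31).
Nov 17, 2154 → Dec 17, 2154: 30 days (November has 30).
Dec 17, 2154 → Jan 17, 2155: 31 days (December has 31).
Jan 17, 2155 → Feb 17, 2155: 31 days (January has 31).
Feb 17, 2155 → Mar 17, 2155: 28 days (February has 28).
Mar 17, 2155 → Apr 17, 2155: 31 days (March has 31).
Apr 17, 2155 → May 17, 2155: 30 days (April has 30).
May 17, 2155 → Jun 17, 2155: 31 days (May has 31).
Jun 17, 2155 → Jul 17, 2155: 30 days (June has 30).
Jul 17, 2155 → Jul 24, 2155: 7 days.
Total: 372 days.

372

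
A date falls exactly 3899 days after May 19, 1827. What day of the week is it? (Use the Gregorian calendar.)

May 19, 1827 is a Saturday.
3899 mod 7 = 0, so 3899 days after a Saturday is Saturday + 0 = Saturday.

Saturday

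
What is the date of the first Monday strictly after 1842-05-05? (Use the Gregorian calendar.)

May 5, 1842 is a Thursday.
From Thursday to the next Monday is 4 days.
May 5, 1842 + 4 = May 9, 1842.

May 9, 1842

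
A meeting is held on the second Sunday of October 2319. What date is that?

October 1, 2319 is a Wednesday.
The first Sunday is therefore October 5 (4 days later).
The second Sunday is 5 + 1×7 = October 12.

October 12, 2319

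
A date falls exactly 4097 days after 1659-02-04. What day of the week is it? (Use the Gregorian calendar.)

Thursday

Feb 4, 1659 is a Tuesday.
4097 mod 7 = 2, so 4097 days after a Tuesday is Tuesday + 2 = Thursday.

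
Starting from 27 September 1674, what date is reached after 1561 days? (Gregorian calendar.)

+365 (one year) → Sep 27, 1675 (1196 left).
+366 (one year; includes Feb 29, 1676) → Sep 27, 1676 (830 left).
+365 (one year) → Sep 27, 1677 (465 left).
+365 (one year) → Sep 27, 1678 (100 left).
Sep has 30 days: +4 → Oct 1, 1678 (96 left).
Oct has 31 days: +31 → Nov 1, 1678 (65 left).
Nov has 30 days: +30 → Dec 1, 1678 (35 left).
Dec has 31 days: +31 → Jan 1, 1679 (4 left).
+4 → Jan 5, 1679.

January 5, 1679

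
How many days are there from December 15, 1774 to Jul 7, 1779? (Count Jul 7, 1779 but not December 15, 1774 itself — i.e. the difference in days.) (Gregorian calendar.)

Dec 15, 1774 → Dec 15, 1775: 365 days.
Dec 15, 1775 → Dec 15, 1776: 366 days (Feb 29, 1776 is in that span).
Dec 15, 1776 → Dec 15, 1777: 365 days.
Dec 15, 1777 → Dec 15, 1778: 365 days.
Dec 15, 1778 → Jan 15, 1779: 31 days (December has 31).
Jan 15, 1779 → Feb 15, 1779: 31 days (January has 31).
Feb 15, 1779 → Mar 15, 1779: 28 days (February has 28).
Mar 15, 1779 → Apr 15, 1779: 31 days (March has 31).
Apr 15, 1779 → May 15, 1779: 30 days (April has 30).
May 15, 1779 → Jun 15, 1779: 31 days (May has 31).
Jun 15, 1779 → Jul 7, 1779: 22 days.
Total: 1665 days.

1665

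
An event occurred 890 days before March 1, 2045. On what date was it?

−365 (one year) → Mar 1, 2044 (525 left).
−366 (one year; includes Feb 29, 2044) → Mar 1, 2043 (159 left).
−1 → Feb 28, 2043 (end of Feb, 28 days; 158 left).
−28 → Jan 31, 2043 (end of Jan, 31 days; 130 left).
−31 → Dec 31, 2042 (end of Dec, 31 days; 99 left).
−31 → Nov 30, 2042 (end of Nov, 30 days; 68 left).
−30 → Oct 31, 2042 (end of Oct, 31 days; 38 left).
−31 → Sep 30, 2042 (end of Sep, 30 days; 7 left).
−7 → Sep 23, 2042.

September 23, 2042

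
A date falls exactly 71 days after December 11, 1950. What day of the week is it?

First find the weekday of Dec 11, 1950. Doomsday rule: the anchor day for the 1900s is Wednesday. For year 50: 50÷12 = 4 r 2, and 2÷4 = 0, so 4+2+0 = 6.
Wednesday + 6 ≡ Tuesday — that's 1950's doomsday.
In December the doomsday date is Dec 12.
Dec 11 is 1 day before Dec 12; 1 mod 7 = 1, so Tuesday − 1 = Monday.
71 mod 7 = 1, so 71 days after a Monday is Monday + 1 = Tuesday.

Tuesday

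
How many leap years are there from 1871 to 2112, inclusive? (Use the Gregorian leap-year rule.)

Multiples of 4 in [1871,2112]: 61.
Of those, multiples of 100: 3 (not leap unless ÷400).
Multiples of 400: 1.
Leap years = 61 − 3 + 1 = 59.

59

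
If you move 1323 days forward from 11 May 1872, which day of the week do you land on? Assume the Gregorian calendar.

Saturday

First find the weekday of May 11, 1872. Doomsday rule: the anchor day for the 1800s is Friday. For year 72: 72÷12 = 6 r 0, and 0÷4 = 0, so 6+0+0 = 6.
Friday + 6 ≡ Thursday — that's 1872's doomsday.
In May the doomsday date is May 9.
May 11 is 2 days after May 9; 2 mod 7 = 2, so Thursday + 2 = Saturday.
1323 mod 7 = 0, so 1323 days after a Saturday is Saturday + 0 = Saturday.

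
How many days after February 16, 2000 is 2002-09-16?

943

Feb 16, 2000 → Feb 16, 2001: 366 days (Feb 29, 2000 is in that span).
Feb 16, 2001 → Feb 16, 2002: 365 days.
Feb 16, 2002 → Mar 16, 2002: 28 days (February has 28).
Mar 16, 2002 → Apr 16, 2002: 31 days (March has 31).
Apr 16, 2002 → May 16, 2002: 30 days (April has 30).
May 16, 2002 → Jun 16, 2002: 31 days (May has 31).
Jun 16, 2002 → Jul 16, 2002: 30 days (June has 30).
Jul 16, 2002 → Aug 16, 2002: 31 days (July has 31).
Aug 16, 2002 → Sep 16, 2002: 31 days.
Total: 943 days.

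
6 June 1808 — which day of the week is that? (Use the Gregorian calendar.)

Doomsday rule: the anchor day for the 1800s is Friday. For year 08: 8÷12 = 0 r 8, and 8÷4 = 2, so 0+8+2 = 10.
Friday + 10 ≡ Monday — that's 1808's doomsday.
In June the doomsday date is Jun 6.
Jun 6 is the doomsday itself: Monday.

Monday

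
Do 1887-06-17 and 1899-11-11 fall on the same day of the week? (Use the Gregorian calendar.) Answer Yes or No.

No

From Jun 17, 1887 to Nov 11, 1899 is 4530 days.
4530 mod 7 = 1, so they are different weekdays.
(Jun 17, 1887 is a Friday; Nov 11, 1899 is a Saturday.)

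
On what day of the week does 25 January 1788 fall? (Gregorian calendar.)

Friday

Doomsday rule: the anchor day for the 1700s is Sunday. For year 88: 88÷12 = 7 r 4, and 4÷4 = 1, so 7+4+1 = 12.
Sunday + 12 ≡ Friday — that's 1788's doomsday.
In January the doomsday date is Jan 4 (1788 is a leap year (divisible by 4)).
Jan 25 is 21 days after Jan 4; 21 mod 7 = 0, so Friday + 0 = Friday.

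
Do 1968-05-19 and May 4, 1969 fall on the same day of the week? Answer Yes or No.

Yes

From May 19, 1968 to May 4, 1969 is 350 days.
350 mod 7 = 0, so they are the same weekday.
(May 19, 1968 is a Sunday; May 4, 1969 is a Sunday.)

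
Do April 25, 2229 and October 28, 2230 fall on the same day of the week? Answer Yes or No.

No

From Apr 25, 2229 to Oct 28, 2230 is 551 days.
551 mod 7 = 5, so they are different weekdays.
(Apr 25, 2229 is a Saturday; Oct 28, 2230 is a Thursday.)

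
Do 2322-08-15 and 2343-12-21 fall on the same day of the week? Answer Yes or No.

From Aug 15, 2322 to Dec 21, 2343 is 7798 days.
7798 mod 7 = 0, so they are the same weekday.
(Aug 15, 2322 is a Tuesday; Dec 21, 2343 is a Tuesday.)

Yes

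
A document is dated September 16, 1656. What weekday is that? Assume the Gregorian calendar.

Saturday

Doomsday rule: the anchor day for the 1600s is Tuesday. For year 56: 56÷12 = 4 r 8, and 8÷4 = 2, so 4+8+2 = 14.
Tuesday + 14 ≡ Tuesday — that's 1656's doomsday.
In September the doomsday date is Sep 5.
Sep 16 is 11 days after Sep 5; 11 mod 7 = 4, so Tuesday + 4 = Saturday.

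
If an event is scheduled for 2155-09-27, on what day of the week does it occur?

Doomsday rule: the anchor day for the 2100s is Sunday. For year 55: 55÷12 = 4 r 7, and 7÷4 = 1, so 4+7+1 = 12.
Sunday + 12 ≡ Friday — that's 2155's doomsday.
In September the doomsday date is Sep 5.
Sep 27 is 22 days after Sep 5; 22 mod 7 = 1, so Friday + 1 = Saturday.

Saturday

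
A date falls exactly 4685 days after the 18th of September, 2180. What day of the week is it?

First find the weekday of Sep 18, 2180. Doomsday rule: the anchor day for the 2100s is Sunday. For year 80: 80÷12 = 6 r 8, and 8÷4 = 2, so 6+8+2 = 16.
Sunday + 16 ≡ Tuesday — that's 2180's doomsday.
In September the doomsday date is Sep 5.
Sep 18 is 13 days after Sep 5; 13 mod 7 = 6, so Tuesday + 6 = Monday.
4685 mod 7 = 2, so 4685 days after a Monday is Monday + 2 = Wednesday.

Wednesday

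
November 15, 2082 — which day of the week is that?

January 1, 2082 is a Thursday.
Jan 1, 2082 → Feb 1, 2082: 31 days (January has 31).
Feb 1, 2082 → Mar 1, 2082: 28 days (February has 28).
Mar 1, 2082 → Apr 1, 2082: 31 days (March has 31).
Apr 1, 2082 → May 1, 2082: 30 days (April has 30).
May 1, 2082 → Jun 1, 2082: 31 days (May has 31).
Jun 1, 2082 → Jul 1, 2082: 30 days (June has 30).
Jul 1, 2082 → Aug 1, 2082: 31 days (July has 31).
Aug 1, 2082 → Sep 1, 2082: 31 days (August has 31).
Sep 1, 2082 → Oct 1, 2082: 30 days (September has 30).
Oct 1, 2082 → Nov 1, 2082: 31 days (October has 31).
Nov 1, 2082 → Nov 15, 2082: 14 days.
Total: 318 days.
318 mod 7 = 3, so Thursday + 3 = Sunday.

Sunday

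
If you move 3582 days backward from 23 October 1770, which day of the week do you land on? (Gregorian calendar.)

Thursday

First find the weekday of Oct 23, 1770. Doomsday rule: the anchor day for the 1700s is Sunday. For year 70: 70÷12 = 5 r 10, and 10÷4 = 2, so 5+10+2 = 17.
Sunday + 17 ≡ Wednesday — that's 1770's doomsday.
In October the doomsday date is Oct 10.
Oct 23 is 13 days after Oct 10; 13 mod 7 = 6, so Wednesday + 6 = Tuesday.
3582 mod 7 = 5, so 3582 days before a Tuesday is Tuesday − 5 = Thursday.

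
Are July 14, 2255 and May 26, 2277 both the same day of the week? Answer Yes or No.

Yes

From Jul 14, 2255 to May 26, 2277 is 7987 days.
7987 mod 7 = 0, so they are the same weekday.
(Jul 14, 2255 is a Saturday; May 26, 2277 is a Saturday.)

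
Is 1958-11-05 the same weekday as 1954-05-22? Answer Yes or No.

From May 22, 1954 to Nov 5, 1958 is 1628 days.
1628 mod 7 = 4, so they are different weekdays.
(May 22, 1954 is a Saturday; Nov 5, 1958 is a Wednesday.)

No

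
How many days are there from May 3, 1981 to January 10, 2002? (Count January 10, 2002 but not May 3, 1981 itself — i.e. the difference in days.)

May 3, 1981 → May 3, 1982: 365 days.
May 3, 1982 → May 3, 1983: 365 days.
May 3, 1983 → May 3, 1984: 366 days (Feb 29, 1984 is in that span).
May 3, 1984 → May 3, 1985: 365 days.
May 3, 1985 → May 3, 1986: 365 days.
May 3, 1986 → May 3, 1987: 365 days.
May 3, 1987 → May 3, 1988: 366 days (Feb 29, 1988 is in that span).
May 3, 1988 → May 3, 1989: 365 days.
May 3, 1989 → May 3, 1990: 365 days.
May 3, 1990 → May 3, 1991: 365 days.
May 3, 1991 → May 3, 1992: 366 days (Feb 29, 1992 is in that span).
May 3, 1992 → May 3, 1993: 365 days.
May 3, 1993 → May 3, 1994: 365 days.
May 3, 1994 → May 3, 1995: 365 days.
May 3, 1995 → May 3, 1996: 366 days (Feb 29, 1996 is in that span).
May 3, 1996 → May 3, 1997: 365 days.
May 3, 1997 → May 3, 1998: 365 days.
May 3, 1998 → May 3, 1999: 365 days.
May 3, 1999 → May 3, 2000: 366 days (Feb 29, 2000 is in that span).
May 3, 2000 → May 3, 2001: 365 days.
May 3, 2001 → Jun 3, 2001: 31 days (May has 31).
Jun 3, 2001 → Jul 3, 2001: 30 days (June has 30).
Jul 3, 2001 → Aug 3, 2001: 31 days (July has 31).
Aug 3, 2001 → Sep 3, 2001: 31 days (August has 31).
Sep 3, 2001 → Oct 3, 2001: 30 days (September has 30).
Oct 3, 2001 → Nov 3, 2001: 31 days (October has 31).
Nov 3, 2001 → Dec 3, 2001: 30 days (November has 30).
Dec 3, 2001 → Jan 3, 2002: 31 days (December has 31).
Jan 3, 2002 → Jan 10, 2002: 7 days.
Total: 7557 days.

7557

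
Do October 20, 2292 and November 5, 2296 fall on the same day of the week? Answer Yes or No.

Yes

From Oct 20, 2292 to Nov 5, 2296 is 1477 days.
1477 mod 7 = 0, so they are the same weekday.
(Oct 20, 2292 is a Thursday; Nov 5, 2296 is a Thursday.)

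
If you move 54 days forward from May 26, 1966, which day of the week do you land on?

Tuesday

First find the weekday of May 26, 1966. Doomsday rule: the anchor day for the 1900s is Wednesday. For year 66: 66÷12 = 5 r 6, and 6÷4 = 1, so 5+6+1 = 12.
Wednesday + 12 ≡ Monday — that's 1966's doomsday.
In May the doomsday date is May 9.
May 26 is 17 days after May 9; 17 mod 7 = 3, so Monday + 3 = Thursday.
54 mod 7 = 5, so 54 days after a Thursday is Thursday + 5 = Tuesday.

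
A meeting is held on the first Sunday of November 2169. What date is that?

November 5, 2169

November 1, 2169 is a Wednesday.
The first Sunday is therefore November 5 (4 days later).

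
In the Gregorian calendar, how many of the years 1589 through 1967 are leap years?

Multiples of 4 in [1589,1967]: 94.
Of those, multiples of 100: 4 (not leap unless ÷400).
Multiples of 400: 1.
Leap years = 94 − 4 + 1 = 91.

91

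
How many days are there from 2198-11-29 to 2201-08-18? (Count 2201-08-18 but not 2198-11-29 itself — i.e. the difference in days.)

Nov 29, 2198 → Nov 29, 2199: 365 days.
Nov 29, 2199 → Nov 29, 2200: 365 days.
Nov 29, 2200 → Dec 29, 2200: 30 days (November has 30).
Dec 29, 2200 → Jan 29, 2201: 31 days (December has 31).
Jan 29, 2201 → Feb 28, 2201: 30 days (January has 31).
Feb 28, 2201 → Mar 28, 2201: 28 days (February has 28).
Mar 28, 2201 → Apr 28, 2201: 31 days (March has 31).
Apr 28, 2201 → May 28, 2201: 30 days (April has 30).
May 28, 2201 → Jun 28, 2201: 31 days (May has 31).
Jun 28, 2201 → Jul 28, 2201: 30 days (June has 30).
Jul 28, 2201 → Aug 18, 2201: 21 days.
Total: 992 days.

992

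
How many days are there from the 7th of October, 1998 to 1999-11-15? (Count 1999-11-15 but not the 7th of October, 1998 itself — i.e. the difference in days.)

404

Oct 7, 1998 → Oct 7, 1999: 365 days.
Oct 7, 1999 → Nov 7, 1999: 31 days (October has 31).
Nov 7, 1999 → Nov 15, 1999: 8 days.
Total: 404 days.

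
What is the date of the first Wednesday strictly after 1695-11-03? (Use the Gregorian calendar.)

Nov 3, 1695 is a Thursday.
From Thursday to the next Wednesday is 6 days.
Nov 3, 1695 + 6 = Nov 9, 1695.

November 9, 1695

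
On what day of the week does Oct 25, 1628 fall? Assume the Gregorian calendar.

Doomsday rule: the anchor day for the 1600s is Tuesday. For year 28: 28÷12 = 2 r 4, and 4÷4 = 1, so 2+4+1 = 7.
Tuesday + 7 ≡ Tuesday — that's 1628's doomsday.
In October the doomsday date is Oct 10.
Oct 25 is 15 days after Oct 10; 15 mod 7 = 1, so Tuesday + 1 = Wednesday.

Wednesday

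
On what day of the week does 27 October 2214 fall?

Thursday

Doomsday rule: the anchor day for the 2200s is Friday. For year 14: 14÷12 = 1 r 2, and 2÷4 = 0, so 1+2+0 = 3.
Friday + 3 ≡ Monday — that's 2214's doomsday.
In October the doomsday date is Oct 10.
Oct 27 is 17 days after Oct 10; 17 mod 7 = 3, so Monday + 3 = Thursday.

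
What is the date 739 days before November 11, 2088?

November 3, 2086

−366 (one year; includes Feb 29, 2088) → Nov 11, 2087 (373 left).
−11 → Oct 31, 2087 (end of Oct, 31 days; 362 left).
−31 → Sep 30, 2087 (end of Sep, 30 days; 331 left).
−30 → Aug 31, 2087 (end of Aug, 31 days; 301 left).
−31 → Jul 31, 2087 (end of Jul, 31 days; 270 left).
−31 → Jun 30, 2087 (end of Jun, 30 days; 239 left).
−30 → May 31, 2087 (end of May, 31 days; 209 left).
−31 → Apr 30, 2087 (end of Apr, 30 days; 178 left).
−30 → Mar 31, 2087 (end of Mar, 31 days; 148 left).
−31 → Feb 28, 2087 (end of Feb, 28 days; 117 left).
−28 → Jan 31, 2087 (end of Jan, 31 days; 89 left).
−31 → Dec 31, 2086 (end of Dec, 31 days; 58 left).
−31 → Nov 30, 2086 (end of Nov, 30 days; 27 left).
−27 → Nov 3, 2086.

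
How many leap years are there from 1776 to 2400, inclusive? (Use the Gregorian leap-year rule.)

Multiples of 4 in [1776,2400]: 157.
Of those, multiples of 100: 7 (not leap unless ÷400).
Multiples of 400: 2.
Leap years = 157 − 7 + 2 = 152.

152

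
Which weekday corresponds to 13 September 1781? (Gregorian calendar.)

Doomsday rule: the anchor day for the 1700s is Sunday. For year 81: 81÷12 = 6 r 9, and 9÷4 = 2, so 6+9+2 = 17.
Sunday + 17 ≡ Wednesday — that's 1781's doomsday.
In September the doomsday date is Sep 5.
Sep 13 is 8 days after Sep 5; 8 mod 7 = 1, so Wednesday + 1 = Thursday.

Thursday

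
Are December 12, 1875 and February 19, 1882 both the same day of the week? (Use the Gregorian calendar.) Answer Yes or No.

From Dec 12, 1875 to Feb 19, 1882 is 2261 days.
2261 mod 7 = 0, so they are the same weekday.
(Dec 12, 1875 is a Sunday; Feb 19, 1882 is a Sunday.)

Yes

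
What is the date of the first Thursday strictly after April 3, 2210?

Apr 3, 2210 is a Tuesday.
From Tuesday to the next Thursday is 2 days.
Apr 3, 2210 + 2 = Apr 5, 2210.

April 5, 2210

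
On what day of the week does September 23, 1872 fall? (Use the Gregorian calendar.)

Doomsday rule: the anchor day for the 1800s is Friday. For year 72: 72÷12 = 6 r 0, and 0÷4 = 0, so 6+0+0 = 6.
Friday + 6 ≡ Thursday — that's 1872's doomsday.
In September the doomsday date is Sep 5.
Sep 23 is 18 days after Sep 5; 18 mod 7 = 4, so Thursday + 4 = Monday.

Monday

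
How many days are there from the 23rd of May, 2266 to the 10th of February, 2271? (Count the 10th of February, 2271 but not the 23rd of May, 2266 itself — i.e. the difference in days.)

1724

May 23, 2266 → May 23, 2267: 365 days.
May 23, 2267 → May 23, 2268: 366 days (Feb 29, 2268 is in that span).
May 23, 2268 → May 23, 2269: 365 days.
May 23, 2269 → May 23, 2270: 365 days.
May 23, 2270 → Jun 23, 2270: 31 days (May has 31).
Jun 23, 2270 → Jul 23, 2270: 30 days (June has 30).
Jul 23, 2270 → Aug 23, 2270: 31 days (July has 31).
Aug 23, 2270 → Sep 23, 2270: 31 days (August has 31).
Sep 23, 2270 → Oct 23, 2270: 30 days (September has 30).
Oct 23, 2270 → Nov 23, 2270: 31 days (October has 31).
Nov 23, 2270 → Dec 23, 2270: 30 days (November has 30).
Dec 23, 2270 → Jan 23, 2271: 31 days (December has 31).
Jan 23, 2271 → Feb 10, 2271: 18 days.
Total: 1724 days.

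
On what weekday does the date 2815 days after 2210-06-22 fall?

First find the weekday of Jun 22, 2210. Doomsday rule: the anchor day for the 2200s is Friday. For year 10: 10÷12 = 0 r 10, and 10÷4 = 2, so 0+10+2 = 12.
Friday + 12 ≡ Wednesday — that's 2210's doomsday.
In June the doomsday date is Jun 6.
Jun 22 is 16 days after Jun 6; 16 mod 7 = 2, so Wednesday + 2 = Friday.
2815 mod 7 = 1, so 2815 days after a Friday is Friday + 1 = Saturday.

Saturday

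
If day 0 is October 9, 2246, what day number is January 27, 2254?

Oct 9, 2246 → Oct 9, 2247: 365 days.
Oct 9, 2247 → Oct 9, 2248: 366 days (Feb 29, 2248 is in that span).
Oct 9, 2248 → Oct 9, 2249: 365 days.
Oct 9, 2249 → Oct 9, 2250: 365 days.
Oct 9, 2250 → Oct 9, 2251: 365 days.
Oct 9, 2251 → Oct 9, 2252: 366 days (Feb 29, 2252 is in that span).
Oct 9, 2252 → Oct 9, 2253: 365 days.
Oct 9, 2253 → Nov 9, 2253: 31 days (October has 31).
Nov 9, 2253 → Dec 9, 2253: 30 days (November has 30).
Dec 9, 2253 → Jan 9, 2254: 31 days (December has 31).
Jan 9, 2254 → Jan 27, 2254: 18 days.
Total: 2667 days.

2667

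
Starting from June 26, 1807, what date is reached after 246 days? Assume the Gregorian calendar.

Jun has 30 days: +5 → Jul 1, 1807 (241 left).
Jul has 31 days: +31 → Aug 1, 1807 (210 left).
Aug has 31 days: +31 → Sep 1, 1807 (179 left).
Sep has 30 days: +30 → Oct 1, 1807 (149 left).
Oct has 31 days: +31 → Nov 1, 1807 (118 left).
Nov has 30 days: +30 → Dec 1, 1807 (88 left).
Dec has 31 days: +31 → Jan 1, 1808 (57 left).
Jan has 31 days: +31 → Feb 1, 1808 (26 left).
+26 → Feb 27, 1808.

February 27, 1808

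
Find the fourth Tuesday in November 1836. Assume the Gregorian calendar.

November 22, 1836

November 1, 1836 is a Tuesday.
The first Tuesday is therefore November 1 (same day).
The fourth Tuesday is 1 + 3×7 = November 22.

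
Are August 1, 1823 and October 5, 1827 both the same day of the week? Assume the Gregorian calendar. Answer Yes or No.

Yes

From Aug 1, 1823 to Oct 5, 1827 is 1526 days.
1526 mod 7 = 0, so they are the same weekday.
(Aug 1, 1823 is a Friday; Oct 5, 1827 is a Friday.)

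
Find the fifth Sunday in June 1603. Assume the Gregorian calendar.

June 29, 1603

June 1, 1603 is a Sunday.
The first Sunday is therefore June 1 (same day).
The fifth Sunday is 1 + 4×7 = June 29.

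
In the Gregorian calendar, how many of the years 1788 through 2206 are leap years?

101

Multiples of 4 in [1788,2206]: 105.
Of those, multiples of 100: 5 (not leap unless ÷400).
Multiples of 400: 1.
Leap years = 105 − 5 + 1 = 101.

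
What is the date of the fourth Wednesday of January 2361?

January 1, 2361 is a Sunday.
The first Wednesday is therefore January 4 (3 days later).
The fourth Wednesday is 4 + 3×7 = January 25.

January 25, 2361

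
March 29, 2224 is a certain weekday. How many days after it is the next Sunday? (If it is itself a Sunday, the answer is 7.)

6

Mar 29, 2224 is a Monday.
From Monday to the next Sunday is 6 days.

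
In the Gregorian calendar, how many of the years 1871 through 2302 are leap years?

Multiples of 4 in [1871,2302]: 108.
Of those, multiples of 100: 5 (not leap unless ÷400).
Multiples of 400: 1.
Leap years = 108 − 5 + 1 = 104.

104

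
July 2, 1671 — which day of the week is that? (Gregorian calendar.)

Thursday

Doomsday rule: the anchor day for the 1600s is Tuesday. For year 71: 71÷12 = 5 r 11, and 11÷4 = 2, so 5+11+2 = 18.
Tuesday + 18 ≡ Saturday — that's 1671's doomsday.
In July the doomsday date is Jul 11.
Jul 2 is 9 days before Jul 11; 9 mod 7 = 2, so Saturday − 2 = Thursday.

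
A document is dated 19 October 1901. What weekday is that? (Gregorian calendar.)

Doomsday rule: the anchor day for the 1900s is Wednesday. For year 01: 1÷12 = 0 r 1, and 1÷4 = 0, so 0+1+0 = 1.
Wednesday + 1 ≡ Thursday — that's 1901's doomsday.
In October the doomsday date is Oct 10.
Oct 19 is 9 days after Oct 10; 9 mod 7 = 2, so Thursday + 2 = Saturday.

Saturday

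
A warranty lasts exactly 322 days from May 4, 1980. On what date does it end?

May has 31 days: +28 → Jun 1, 1980 (294 left).
Jun has 30 days: +30 → Jul 1, 1980 (264 left).
Jul has 31 days: +31 → Aug 1, 1980 (233 left).
Aug has 31 days: +31 → Sep 1, 1980 (202 left).
Sep has 30 days: +30 → Oct 1, 1980 (172 left).
Oct has 31 days: +31 → Nov 1, 1980 (141 left).
Nov has 30 days: +30 → Dec 1, 1980 (111 left).
Dec has 31 days: +31 → Jan 1, 1981 (80 left).
Jan has 31 days: +31 → Feb 1, 1981 (49 left).
Feb has 28 days: +28 → Mar 1, 1981 (21 left).
+21 → Mar 22, 1981.

March 22, 1981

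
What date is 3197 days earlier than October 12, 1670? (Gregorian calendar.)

January 10, 1662

−365 (one year) → Oct 12, 1669 (2832 left).
−365 (one year) → Oct 12, 1668 (2467 left).
−366 (one year; includes Feb 29, 1668) → Oct 12, 1667 (2101 left).
−365 (one year) → Oct 12, 1666 (1736 left).
−365 (one year) → Oct 12, 1665 (1371 left).
−365 (one year) → Oct 12, 1664 (1006 left).
−366 (one year; includes Feb 29, 1664) → Oct 12, 1663 (640 left).
−365 (one year) → Oct 12, 1662 (275 left).
−12 → Sep 30, 1662 (end of Sep, 30 days; 263 left).
−30 → Aug 31, 1662 (end of Aug, 31 days; 233 left).
−31 → Jul 31, 1662 (end of Jul, 31 days; 202 left).
−31 → Jun 30, 1662 (end of Jun, 30 days; 171 left).
−30 → May 31, 1662 (end of May, 31 days; 141 left).
−31 → Apr 30, 1662 (end of Apr, 30 days; 110 left).
−30 → Mar 31, 1662 (end of Mar, 31 days; 80 left).
−31 → Feb 28, 1662 (end of Feb, 28 days; 49 left).
−28 → Jan 31, 1662 (end of Jan, 31 days; 21 left).
−21 → Jan 10, 1662.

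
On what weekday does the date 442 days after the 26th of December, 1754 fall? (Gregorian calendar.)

Friday

First find the weekday of Dec 26, 1754. Doomsday rule: the anchor day for the 1700s is Sunday. For year 54: 54÷12 = 4 r 6, and 6÷4 = 1, so 4+6+1 = 11.
Sunday + 11 ≡ Thursday — that's 1754's doomsday.
In December the doomsday date is Dec 12.
Dec 26 is 14 days after Dec 12; 14 mod 7 = 0, so Thursday + 0 = Thursday.
442 mod 7 = 1, so 442 days after a Thursday is Thursday + 1 = Friday.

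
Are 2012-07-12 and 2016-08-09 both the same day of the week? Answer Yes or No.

From Jul 12, 2012 to Aug 9, 2016 is 1489 days.
1489 mod 7 = 5, so they are different weekdays.
(Jul 12, 2012 is a Thursday; Aug 9, 2016 is a Tuesday.)

No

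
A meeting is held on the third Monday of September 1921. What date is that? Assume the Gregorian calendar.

September 1, 1921 is a Thursday.
The first Monday is therefore September 5 (4 days later).
The third Monday is 5 + 2×7 = September 19.

September 19, 1921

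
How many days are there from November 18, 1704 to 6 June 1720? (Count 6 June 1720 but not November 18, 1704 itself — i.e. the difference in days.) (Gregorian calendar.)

Nov 18, 1704 → Nov 18, 1705: 365 days.
Nov 18, 1705 → Nov 18, 1706: 365 days.
Nov 18, 1706 → Nov 18, 1707: 365 days.
Nov 18, 1707 → Nov 18, 1708: 366 days (Feb 29, 1708 is in that span).
Nov 18, 1708 → Nov 18, 1709: 365 days.
Nov 18, 1709 → Nov 18, 1710: 365 days.
Nov 18, 1710 → Nov 18, 1711: 365 days.
Nov 18, 1711 → Nov 18, 1712: 366 days (Feb 29, 1712 is in that span).
Nov 18, 1712 → Nov 18, 1713: 365 days.
Nov 18, 1713 → Nov 18, 1714: 365 days.
Nov 18, 1714 → Nov 18, 1715: 365 days.
Nov 18, 1715 → Nov 18, 1716: 366 days (Feb 29, 1716 is in that span).
Nov 18, 1716 → Nov 18, 1717: 365 days.
Nov 18, 1717 → Nov 18, 1718: 365 days.
Nov 18, 1718 → Nov 18, 1719: 365 days.
Nov 18, 1719 → Dec 18, 1719: 30 days (November has 30).
Dec 18, 1719 → Jan 18, 1720: 31 days (December has 31).
Jan 18, 1720 → Feb 18, 1720: 31 days (January has 31).
Feb 18, 1720 → Mar 18, 1720: 29 days (February has 29).
Mar 18, 1720 → Apr 18, 1720: 31 days (March has 31).
Apr 18, 1720 → May 18, 1720: 30 days (April has 30).
May 18, 1720 → Jun 6, 1720: 19 days.
Total: 5679 days.

5679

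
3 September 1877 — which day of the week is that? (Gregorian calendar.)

Doomsday rule: the anchor day for the 1800s is Friday. For year 77: 77÷12 = 6 r 5, and 5÷4 = 1, so 6+5+1 = 12.
Friday + 12 ≡ Wednesday — that's 1877's doomsday.
In September the doomsday date is Sep 5.
Sep 3 is 2 days before Sep 5; 2 mod 7 = 2, so Wednesday − 2 = Monday.

Monday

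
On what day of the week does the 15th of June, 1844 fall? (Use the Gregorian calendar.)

Doomsday rule: the anchor day for the 1800s is Friday. For year 44: 44÷12 = 3 r 8, and 8÷4 = 2, so 3+8+2 = 13.
Friday + 13 ≡ Thursday — that's 1844's doomsday.
In June the doomsday date is Jun 6.
Jun 15 is 9 days after Jun 6; 9 mod 7 = 2, so Thursday + 2 = Saturday.

Saturday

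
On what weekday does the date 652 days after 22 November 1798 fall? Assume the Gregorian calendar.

Friday

First find the weekday of Nov 22, 1798. Doomsday rule: the anchor day for the 1700s is Sunday. For year 98: 98÷12 = 8 r 2, and 2÷4 = 0, so 8+2+0 = 10.
Sunday + 10 ≡ Wednesday — that's 1798's doomsday.
In November the doomsday date is Nov 7.
Nov 22 is 15 days after Nov 7; 15 mod 7 = 1, so Wednesday + 1 = Thursday.
652 mod 7 = 1, so 652 days after a Thursday is Thursday + 1 = Friday.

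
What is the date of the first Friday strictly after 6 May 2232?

May 11, 2232

May 6, 2232 is a Sunday.
From Sunday to the next Friday is 5 days.
May 6, 2232 + 5 = May 11, 2232.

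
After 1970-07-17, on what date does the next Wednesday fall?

July 22, 1970

Jul 17, 1970 is a Friday.
From Friday to the next Wednesday is 5 days.
Jul 17, 1970 + 5 = Jul 22, 1970.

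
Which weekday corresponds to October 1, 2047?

Doomsday rule: the anchor day for the 2000s is Tuesday. For year 47: 47÷12 = 3 r 11, and 11÷4 = 2, so 3+11+2 = 16.
Tuesday + 16 ≡ Thursday — that's 2047's doomsday.
In October the doomsday date is Oct 10.
Oct 1 is 9 days before Oct 10; 9 mod 7 = 2, so Thursday − 2 = Tuesday.

Tuesday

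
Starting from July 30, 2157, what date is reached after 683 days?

June 13, 2159

+365 (one year) → Jul 30, 2158 (318 left).
Jul has 31 days: +2 → Aug 1, 2158 (316 left).
Aug has 31 days: +31 → Sep 1, 2158 (285 left).
Sep has 30 days: +30 → Oct 1, 2158 (255 left).
Oct has 31 days: +31 → Nov 1, 2158 (224 left).
Nov has 30 days: +30 → Dec 1, 2158 (194 left).
Dec has 31 days: +31 → Jan 1, 2159 (163 left).
Jan has 31 days: +31 → Feb 1, 2159 (132 left).
Feb has 28 days: +28 → Mar 1, 2159 (104 left).
Mar has 31 days: +31 → Apr 1, 2159 (73 left).
Apr has 30 days: +30 → May 1, 2159 (43 left).
May has 31 days: +31 → Jun 1, 2159 (12 left).
+12 → Jun 13, 2159.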